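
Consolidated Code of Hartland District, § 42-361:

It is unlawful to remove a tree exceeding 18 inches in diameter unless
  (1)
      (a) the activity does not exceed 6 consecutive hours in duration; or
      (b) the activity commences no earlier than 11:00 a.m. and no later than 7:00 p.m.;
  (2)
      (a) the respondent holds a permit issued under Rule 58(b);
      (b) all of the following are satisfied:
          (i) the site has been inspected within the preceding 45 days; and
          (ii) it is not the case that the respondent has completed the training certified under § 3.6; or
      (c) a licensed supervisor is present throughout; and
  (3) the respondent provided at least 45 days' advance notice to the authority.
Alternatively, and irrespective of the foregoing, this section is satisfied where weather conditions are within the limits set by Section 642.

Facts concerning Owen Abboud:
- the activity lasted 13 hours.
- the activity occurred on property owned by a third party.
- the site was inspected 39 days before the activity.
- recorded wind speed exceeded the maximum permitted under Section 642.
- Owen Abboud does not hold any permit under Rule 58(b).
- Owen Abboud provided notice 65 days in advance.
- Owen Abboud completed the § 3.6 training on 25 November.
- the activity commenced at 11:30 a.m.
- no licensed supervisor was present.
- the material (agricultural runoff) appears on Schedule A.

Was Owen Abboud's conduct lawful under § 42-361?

(a) ≤ 6 hrs duration — not satisfied.
(b) start within hours — holds.
(1): F OR T → true.
(a) holds permit — fails.
(i) site inspected — met.
(ii) not (training certified) — not satisfied.
(b) = T AND F = false.
(c) supervisor present — not met.
(2): F OR F OR F → false.
(3) ≥45 days' notice — met.
Overall: T AND F AND T → false.
Exception (weather ok) — not satisfied.
Result: main false OR exception false → false.

No — unlawful.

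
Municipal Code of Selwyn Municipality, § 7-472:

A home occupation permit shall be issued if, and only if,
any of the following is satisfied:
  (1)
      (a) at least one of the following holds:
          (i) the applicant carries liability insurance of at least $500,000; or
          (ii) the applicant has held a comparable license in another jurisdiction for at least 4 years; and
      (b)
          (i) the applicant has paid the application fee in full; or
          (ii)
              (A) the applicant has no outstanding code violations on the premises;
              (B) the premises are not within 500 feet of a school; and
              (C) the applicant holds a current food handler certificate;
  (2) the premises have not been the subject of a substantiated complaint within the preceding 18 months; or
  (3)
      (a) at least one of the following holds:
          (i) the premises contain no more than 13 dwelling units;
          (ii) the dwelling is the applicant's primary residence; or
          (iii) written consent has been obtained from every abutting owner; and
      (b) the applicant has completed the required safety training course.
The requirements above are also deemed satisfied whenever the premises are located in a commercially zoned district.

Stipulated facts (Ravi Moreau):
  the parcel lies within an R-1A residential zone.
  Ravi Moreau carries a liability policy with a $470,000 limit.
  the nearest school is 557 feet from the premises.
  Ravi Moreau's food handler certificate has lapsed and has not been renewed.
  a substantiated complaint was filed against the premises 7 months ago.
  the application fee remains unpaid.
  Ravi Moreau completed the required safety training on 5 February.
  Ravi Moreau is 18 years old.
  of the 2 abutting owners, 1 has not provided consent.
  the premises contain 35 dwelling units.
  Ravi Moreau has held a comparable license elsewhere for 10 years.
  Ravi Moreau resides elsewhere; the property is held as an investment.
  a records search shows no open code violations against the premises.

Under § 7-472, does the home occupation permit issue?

(i) insurance ≥ $500,000 — fails.
(ii) prior license ≥ 4 yr — holds.
(a): F OR T → true.
(i) fee paid — not met.
(A) no code violations — met.
(B) ≥500 ft from school — holds.
(C) food handler cert. — fails.
(ii): T AND T AND F → false.
(b): F OR F → false.
(1) = T AND F = false.
(2) no complaint in 18 mo. — not satisfied.
(i) ≤ 13 units — not met.
(ii) primary residence — not satisfied.
(iii) all abutters consent — not satisfied.
So (a) is not satisfied (F OR F OR F).
(b) safety training — met.
(3): F AND T → false.
So Overall is not satisfied (F OR F OR F).
Exception (commercially zoned) — not satisfied.
Result: main false OR exception false → false.

No — denied.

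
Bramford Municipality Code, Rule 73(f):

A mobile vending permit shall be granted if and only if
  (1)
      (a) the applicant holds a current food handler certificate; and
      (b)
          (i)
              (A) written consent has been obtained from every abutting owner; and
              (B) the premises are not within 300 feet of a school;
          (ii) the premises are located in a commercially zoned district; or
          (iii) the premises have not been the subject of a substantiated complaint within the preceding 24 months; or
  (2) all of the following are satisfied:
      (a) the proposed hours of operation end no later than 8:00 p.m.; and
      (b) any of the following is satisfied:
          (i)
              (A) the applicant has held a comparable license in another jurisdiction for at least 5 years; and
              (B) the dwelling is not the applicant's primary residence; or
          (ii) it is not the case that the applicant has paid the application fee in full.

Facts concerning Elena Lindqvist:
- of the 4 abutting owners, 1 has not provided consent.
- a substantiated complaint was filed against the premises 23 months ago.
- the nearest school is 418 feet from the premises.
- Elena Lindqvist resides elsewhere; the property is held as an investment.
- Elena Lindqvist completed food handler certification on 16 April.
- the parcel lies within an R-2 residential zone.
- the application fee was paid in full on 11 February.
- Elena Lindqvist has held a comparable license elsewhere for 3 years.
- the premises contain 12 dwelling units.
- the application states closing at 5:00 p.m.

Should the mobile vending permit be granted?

No — denied.

(a) food handler cert. — holds.
(A) all abutters consent — not met.
(B) ≥300 ft from school — met.
(i): F AND T → false.
(ii) commercially zoned — fails.
(iii) no complaint in 24 mo. — not satisfied.
(b) = F OR F OR F = false.
So (1) is not satisfied (T AND F).
(a) closes by 8 p.m. — satisfied.
(A) prior license ≥ 5 yr — fails.
(B) not (primary residence) — satisfied.
(i) = F AND T = false.
(ii) not (fee paid) — fails.
(b): F OR F → false.
So (2) is not satisfied (T AND F).
Overall = F OR F = false.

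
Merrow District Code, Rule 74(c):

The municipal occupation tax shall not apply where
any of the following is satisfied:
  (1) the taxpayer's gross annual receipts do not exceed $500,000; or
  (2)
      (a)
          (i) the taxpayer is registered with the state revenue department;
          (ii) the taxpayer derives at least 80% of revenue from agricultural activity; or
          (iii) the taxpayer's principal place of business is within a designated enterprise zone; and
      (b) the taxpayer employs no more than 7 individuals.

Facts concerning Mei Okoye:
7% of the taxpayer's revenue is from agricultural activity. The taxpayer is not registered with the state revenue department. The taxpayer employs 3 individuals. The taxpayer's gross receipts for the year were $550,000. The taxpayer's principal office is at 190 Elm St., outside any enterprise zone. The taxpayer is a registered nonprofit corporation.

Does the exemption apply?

No — not exempt.

(1) receipts ≤ $500,000 — not satisfied.
(i) state-registered — fails.
(ii) ≥80% agricultural — not met.
(iii) in enterprise zone — not satisfied.
(a) = F OR F OR F = false.
(b) ≤ 7 employees — satisfied.
(2): F AND T → false.
Overall = F OR F = false.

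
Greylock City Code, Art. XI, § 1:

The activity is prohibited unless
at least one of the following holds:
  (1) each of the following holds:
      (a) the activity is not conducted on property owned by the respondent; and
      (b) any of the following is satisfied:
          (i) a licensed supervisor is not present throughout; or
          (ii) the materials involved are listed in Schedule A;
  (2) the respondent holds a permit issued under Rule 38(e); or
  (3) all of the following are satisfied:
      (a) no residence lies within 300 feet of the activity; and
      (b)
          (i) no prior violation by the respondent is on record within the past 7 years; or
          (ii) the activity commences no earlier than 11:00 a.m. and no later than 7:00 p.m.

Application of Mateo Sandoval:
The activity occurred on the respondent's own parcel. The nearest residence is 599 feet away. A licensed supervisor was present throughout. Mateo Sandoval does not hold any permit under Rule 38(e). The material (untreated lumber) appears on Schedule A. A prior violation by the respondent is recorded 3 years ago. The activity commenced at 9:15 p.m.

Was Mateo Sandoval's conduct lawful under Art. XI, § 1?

No — unlawful.

(a) not (own property) — fails.
(i) not (supervisor present) — not satisfied.
(ii) Schedule A material — met.
(b): F OR T → true.
So (1) is not satisfied (F AND T).
(2) holds permit — not satisfied.
(a) no residence in 300 ft — holds.
(i) no prior violation — fails.
(ii) start within hours — not met.
So (b) is not satisfied (F OR F).
(3): T AND F → false.
Overall = F OR F OR F = false.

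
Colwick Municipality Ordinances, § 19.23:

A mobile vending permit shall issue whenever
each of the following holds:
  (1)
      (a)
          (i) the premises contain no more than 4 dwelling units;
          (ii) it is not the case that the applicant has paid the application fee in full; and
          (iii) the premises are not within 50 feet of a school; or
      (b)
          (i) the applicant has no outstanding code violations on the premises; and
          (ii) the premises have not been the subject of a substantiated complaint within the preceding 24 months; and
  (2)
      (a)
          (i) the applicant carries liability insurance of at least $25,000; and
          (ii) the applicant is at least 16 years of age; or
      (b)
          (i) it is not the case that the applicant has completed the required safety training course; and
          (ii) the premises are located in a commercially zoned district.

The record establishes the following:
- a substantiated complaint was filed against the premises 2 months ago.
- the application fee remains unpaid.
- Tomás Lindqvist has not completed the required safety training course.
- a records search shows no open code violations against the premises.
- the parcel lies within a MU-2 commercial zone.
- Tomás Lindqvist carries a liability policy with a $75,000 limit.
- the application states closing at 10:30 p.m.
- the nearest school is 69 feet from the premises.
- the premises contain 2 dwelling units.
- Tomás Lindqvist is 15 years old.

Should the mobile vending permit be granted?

Yes — granted.

(i) ≤ 4 units — satisfied.
(ii) not (fee paid) — holds.
(iii) ≥50 ft from school — met.
(a): T AND T AND T → true.
(i) no code violations — met.
(ii) no complaint in 24 mo. — not satisfied.
So (b) is not satisfied (T AND F).
(1) = T OR F = true.
(i) insurance ≥ $25,000 — holds.
(ii) age ≥ 16 — not met.
So (a) is not satisfied (T AND F).
(i) not (safety training) — holds.
(ii) commercially zoned — satisfied.
So (b) is satisfied (T AND T).
So (2) is satisfied (F OR T).
So Overall is satisfied (T AND T).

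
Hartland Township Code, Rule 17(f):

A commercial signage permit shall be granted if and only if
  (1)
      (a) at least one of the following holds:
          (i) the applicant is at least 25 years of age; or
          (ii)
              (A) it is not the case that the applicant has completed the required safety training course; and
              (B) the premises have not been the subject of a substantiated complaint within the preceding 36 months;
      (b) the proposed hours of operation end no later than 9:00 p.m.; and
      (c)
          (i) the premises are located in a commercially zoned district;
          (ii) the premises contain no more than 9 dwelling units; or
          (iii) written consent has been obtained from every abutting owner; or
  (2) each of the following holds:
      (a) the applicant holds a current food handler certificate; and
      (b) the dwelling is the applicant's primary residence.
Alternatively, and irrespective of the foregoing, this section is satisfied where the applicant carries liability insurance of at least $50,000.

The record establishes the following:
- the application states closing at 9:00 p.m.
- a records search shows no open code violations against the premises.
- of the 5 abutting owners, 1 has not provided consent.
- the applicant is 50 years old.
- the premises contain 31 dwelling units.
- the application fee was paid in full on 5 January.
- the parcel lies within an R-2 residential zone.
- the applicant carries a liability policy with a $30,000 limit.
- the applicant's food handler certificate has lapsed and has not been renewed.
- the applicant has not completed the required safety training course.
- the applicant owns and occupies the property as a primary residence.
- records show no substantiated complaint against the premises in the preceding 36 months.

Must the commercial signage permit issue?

(i) age ≥ 25 — met.
(A) not (safety training) — satisfied.
(B) no complaint in 36 mo. — holds.
(ii): T AND T → true.
(a): T OR T → true.
(b) closes by 9 p.m. — holds.
(i) commercially zoned — not met.
(ii) ≤ 9 units — fails.
(iii) all abutters consent — fails.
(c): F OR F OR F → false.
(1): T AND T AND F → false.
(a) food handler cert. — not satisfied.
(b) primary residence — met.
(2): F AND T → false.
Overall: F OR F → false.
Exception (insurance ≥ $50,000) — not satisfied.
Result: main false OR exception false → false.

No — denied.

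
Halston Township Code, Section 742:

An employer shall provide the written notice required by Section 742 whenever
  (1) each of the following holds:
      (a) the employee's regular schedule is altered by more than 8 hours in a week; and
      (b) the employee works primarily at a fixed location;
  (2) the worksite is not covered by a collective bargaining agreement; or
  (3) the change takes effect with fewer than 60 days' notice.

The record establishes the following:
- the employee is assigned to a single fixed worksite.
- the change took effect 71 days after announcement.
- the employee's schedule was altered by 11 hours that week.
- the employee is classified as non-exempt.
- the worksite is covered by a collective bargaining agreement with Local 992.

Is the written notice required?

Yes — required.

(a) schedule shift > 8h — met.
(b) fixed location — holds.
So (1) is satisfied (T AND T).
(2) no CBA — fails.
(3) < 60 days' notice — not satisfied.
Overall: T OR F OR F → true.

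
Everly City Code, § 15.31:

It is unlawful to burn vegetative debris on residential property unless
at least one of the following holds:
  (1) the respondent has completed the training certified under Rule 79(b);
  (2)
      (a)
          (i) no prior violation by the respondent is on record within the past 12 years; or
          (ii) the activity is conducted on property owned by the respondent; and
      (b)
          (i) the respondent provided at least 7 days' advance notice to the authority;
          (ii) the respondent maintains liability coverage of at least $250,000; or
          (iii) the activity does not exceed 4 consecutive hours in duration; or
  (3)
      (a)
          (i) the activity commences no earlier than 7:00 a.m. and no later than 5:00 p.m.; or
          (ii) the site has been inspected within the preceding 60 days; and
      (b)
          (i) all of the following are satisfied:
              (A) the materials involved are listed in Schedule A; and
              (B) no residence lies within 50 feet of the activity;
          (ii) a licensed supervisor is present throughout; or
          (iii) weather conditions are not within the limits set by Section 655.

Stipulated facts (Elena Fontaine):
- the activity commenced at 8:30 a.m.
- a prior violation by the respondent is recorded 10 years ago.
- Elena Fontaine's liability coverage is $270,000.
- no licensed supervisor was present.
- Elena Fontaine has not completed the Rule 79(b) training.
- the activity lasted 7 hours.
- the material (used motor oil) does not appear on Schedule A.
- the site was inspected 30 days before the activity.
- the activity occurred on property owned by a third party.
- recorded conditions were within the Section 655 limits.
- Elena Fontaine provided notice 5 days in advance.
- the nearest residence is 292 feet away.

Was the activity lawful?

No — unlawful.

(1) training certified — not satisfied.
(i) no prior violation — not satisfied.
(ii) own property — not met.
(a): F OR F → false.
(i) ≥7 days' notice — not met.
(ii) coverage ≥ $250,000 — satisfied.
(iii) ≤ 4 hrs duration — not met.
(b): F OR T OR F → true.
(2) = F AND T = false.
(i) start within hours — satisfied.
(ii) site inspected — satisfied.
(a) = T OR T = true.
(A) Schedule A material — not met.
(B) no residence in 50 ft — satisfied.
So (i) is not satisfied (F AND T).
(ii) supervisor present — not met.
(iii) not (weather ok) — not satisfied.
(b): F OR F OR F → false.
(3) = T AND F = false.
Overall: F OR F OR F → false.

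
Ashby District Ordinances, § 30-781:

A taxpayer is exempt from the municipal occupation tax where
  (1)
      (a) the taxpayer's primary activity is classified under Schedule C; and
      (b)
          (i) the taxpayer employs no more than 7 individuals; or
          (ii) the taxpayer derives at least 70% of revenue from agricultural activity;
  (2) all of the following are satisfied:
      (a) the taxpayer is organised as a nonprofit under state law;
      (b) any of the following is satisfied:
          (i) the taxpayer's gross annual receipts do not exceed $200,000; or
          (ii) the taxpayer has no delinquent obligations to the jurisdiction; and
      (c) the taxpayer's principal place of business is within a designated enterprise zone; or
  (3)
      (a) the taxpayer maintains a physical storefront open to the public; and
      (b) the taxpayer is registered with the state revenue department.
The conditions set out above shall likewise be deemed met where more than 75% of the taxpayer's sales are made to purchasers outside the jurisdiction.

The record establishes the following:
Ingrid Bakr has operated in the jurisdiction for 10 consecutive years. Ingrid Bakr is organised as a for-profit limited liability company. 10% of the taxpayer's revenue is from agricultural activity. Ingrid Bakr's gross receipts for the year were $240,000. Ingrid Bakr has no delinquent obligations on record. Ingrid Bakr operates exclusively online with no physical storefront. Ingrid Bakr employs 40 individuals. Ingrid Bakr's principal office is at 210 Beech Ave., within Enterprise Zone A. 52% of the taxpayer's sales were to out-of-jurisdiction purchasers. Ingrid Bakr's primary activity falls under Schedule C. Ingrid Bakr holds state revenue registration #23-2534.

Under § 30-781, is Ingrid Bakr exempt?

(a) Schedule C activity — holds.
(i) ≤ 7 employees — fails.
(ii) ≥70% agricultural — not satisfied.
So (b) is not satisfied (F OR F).
(1): T AND F → false.
(a) nonprofit — fails.
(i) receipts ≤ $200,000 — fails.
(ii) no delinquency — holds.
So (b) is satisfied (F OR T).
(c) in enterprise zone — holds.
So (2) is not satisfied (F AND T AND T).
(a) has storefront — not satisfied.
(b) state-registered — met.
(3): F AND T → false.
Overall = F OR F OR F = false.
Exception (>75% out-of-jur. sales) — not satisfied.
Result: main false OR exception false → false.

No — not exempt.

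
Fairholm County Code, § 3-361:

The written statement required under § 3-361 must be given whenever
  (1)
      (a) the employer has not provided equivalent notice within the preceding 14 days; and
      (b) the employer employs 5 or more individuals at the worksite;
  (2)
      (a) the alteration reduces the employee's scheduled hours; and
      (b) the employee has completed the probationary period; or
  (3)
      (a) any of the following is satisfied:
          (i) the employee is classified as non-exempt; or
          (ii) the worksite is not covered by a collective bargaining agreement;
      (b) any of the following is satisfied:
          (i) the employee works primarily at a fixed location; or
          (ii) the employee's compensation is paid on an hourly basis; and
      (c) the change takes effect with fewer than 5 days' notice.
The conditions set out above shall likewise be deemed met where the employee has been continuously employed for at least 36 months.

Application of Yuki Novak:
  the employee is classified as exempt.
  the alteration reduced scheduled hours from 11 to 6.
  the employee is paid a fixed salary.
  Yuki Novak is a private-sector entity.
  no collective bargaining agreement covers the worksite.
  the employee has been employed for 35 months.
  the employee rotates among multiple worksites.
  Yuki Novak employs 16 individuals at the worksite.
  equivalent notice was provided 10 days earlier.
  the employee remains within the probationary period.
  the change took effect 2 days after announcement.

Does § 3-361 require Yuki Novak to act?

No — not required.

(a) no recent notice — fails.
(b) ≥ 5 at site — met.
(1) = F AND T = false.
(a) hours reduced — met.
(b) past probation — not satisfied.
(2): T AND F → false.
(i) non-exempt — fails.
(ii) no CBA — satisfied.
(a): F OR T → true.
(i) fixed location — fails.
(ii) hourly-paid — fails.
So (b) is not satisfied (F OR F).
(c) < 5 days' notice — met.
So (3) is not satisfied (T AND F AND T).
Overall: F OR F OR F → false.
Exception (tenure ≥ 36 mo.) — not satisfied.
Result: main false OR exception false → false.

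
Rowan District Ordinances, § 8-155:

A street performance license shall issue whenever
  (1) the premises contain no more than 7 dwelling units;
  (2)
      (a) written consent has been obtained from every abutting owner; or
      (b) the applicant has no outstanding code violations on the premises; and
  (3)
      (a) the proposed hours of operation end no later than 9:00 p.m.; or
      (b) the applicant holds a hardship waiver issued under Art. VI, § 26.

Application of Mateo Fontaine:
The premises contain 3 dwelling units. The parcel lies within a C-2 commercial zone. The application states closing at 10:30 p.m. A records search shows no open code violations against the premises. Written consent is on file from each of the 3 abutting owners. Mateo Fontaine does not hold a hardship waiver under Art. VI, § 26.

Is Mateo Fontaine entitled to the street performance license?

(1) ≤ 7 units — met.
(a) all abutters consent — satisfied.
(b) no code violations — satisfied.
(2) = T OR T = true.
(a) closes by 9 p.m. — not satisfied.
(b) hardship waiver — fails.
So (3) is not satisfied (F OR F).
Overall: T AND T AND F → false.

No — denied.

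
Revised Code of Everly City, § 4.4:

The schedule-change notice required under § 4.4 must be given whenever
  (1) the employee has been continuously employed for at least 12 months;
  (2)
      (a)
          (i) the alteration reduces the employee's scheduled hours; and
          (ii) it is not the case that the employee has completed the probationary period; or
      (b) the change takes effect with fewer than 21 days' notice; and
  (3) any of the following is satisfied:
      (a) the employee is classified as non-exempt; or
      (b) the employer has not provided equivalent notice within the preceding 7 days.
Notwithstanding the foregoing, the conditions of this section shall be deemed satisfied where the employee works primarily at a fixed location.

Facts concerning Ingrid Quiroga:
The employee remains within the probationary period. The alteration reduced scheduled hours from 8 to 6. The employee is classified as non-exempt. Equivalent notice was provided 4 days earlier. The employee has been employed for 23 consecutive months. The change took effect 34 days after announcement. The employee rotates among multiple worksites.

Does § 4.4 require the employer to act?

(1) tenure ≥ 12 mo. — satisfied.
(i) hours reduced — holds.
(ii) not (past probation) — satisfied.
So (a) is satisfied (T AND T).
(b) < 21 days' notice — not satisfied.
So (2) is satisfied (T OR F).
(a) non-exempt — satisfied.
(b) no recent notice — fails.
(3) = T OR F = true.
Overall: T AND T AND T → true.
Exception (fixed location) — not satisfied.
Result: main true OR exception false → true.

Yes — required.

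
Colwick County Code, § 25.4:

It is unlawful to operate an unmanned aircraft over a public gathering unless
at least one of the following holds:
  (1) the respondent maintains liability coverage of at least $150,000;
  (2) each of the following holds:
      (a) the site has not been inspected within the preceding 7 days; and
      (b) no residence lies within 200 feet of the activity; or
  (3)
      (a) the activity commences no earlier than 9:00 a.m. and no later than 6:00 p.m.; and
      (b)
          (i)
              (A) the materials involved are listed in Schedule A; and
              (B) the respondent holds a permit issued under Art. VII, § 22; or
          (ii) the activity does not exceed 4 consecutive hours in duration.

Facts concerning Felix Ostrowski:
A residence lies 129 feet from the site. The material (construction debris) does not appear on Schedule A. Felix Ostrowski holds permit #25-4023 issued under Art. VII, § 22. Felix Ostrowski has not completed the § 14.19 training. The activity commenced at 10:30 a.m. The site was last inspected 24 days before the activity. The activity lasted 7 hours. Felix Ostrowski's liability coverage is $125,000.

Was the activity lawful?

No — unlawful.

(1) coverage ≥ $150,000 — not satisfied.
(a) not (site inspected) — satisfied.
(b) no residence in 200 ft — not satisfied.
(2): T AND F → false.
(a) start within hours — holds.
(A) Schedule A material — not met.
(B) holds permit — met.
(i): F AND T → false.
(ii) ≤ 4 hrs duration — fails.
So (b) is not satisfied (F OR F).
(3) = T AND F = false.
Overall = F OR F OR F = false.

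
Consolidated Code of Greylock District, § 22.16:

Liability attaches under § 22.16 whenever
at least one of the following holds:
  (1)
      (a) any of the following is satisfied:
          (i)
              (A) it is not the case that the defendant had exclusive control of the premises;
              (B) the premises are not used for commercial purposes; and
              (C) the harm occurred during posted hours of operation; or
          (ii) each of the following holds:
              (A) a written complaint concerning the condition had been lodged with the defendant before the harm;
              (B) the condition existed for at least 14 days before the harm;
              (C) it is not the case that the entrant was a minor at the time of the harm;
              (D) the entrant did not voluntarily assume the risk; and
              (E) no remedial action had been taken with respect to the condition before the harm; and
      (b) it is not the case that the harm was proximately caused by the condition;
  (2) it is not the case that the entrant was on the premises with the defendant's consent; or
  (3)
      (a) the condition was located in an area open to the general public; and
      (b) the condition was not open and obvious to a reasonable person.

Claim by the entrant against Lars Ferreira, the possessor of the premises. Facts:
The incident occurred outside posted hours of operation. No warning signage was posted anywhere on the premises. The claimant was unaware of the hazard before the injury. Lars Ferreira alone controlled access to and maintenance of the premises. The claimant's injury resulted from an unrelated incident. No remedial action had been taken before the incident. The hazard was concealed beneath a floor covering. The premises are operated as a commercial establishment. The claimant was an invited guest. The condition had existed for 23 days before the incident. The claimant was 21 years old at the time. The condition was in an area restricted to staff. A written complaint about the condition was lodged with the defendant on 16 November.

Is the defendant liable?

Yes — liable.

(A) not (exclusive control) — not satisfied.
(B) not (commercial use) — not satisfied.
(C) during posted hours — not satisfied.
(i) = F AND F AND F = false.
(A) complaint lodged — met.
(B) condition ≥14 days old — holds.
(C) not (entrant a minor) — holds.
(D) no assumed risk — met.
(E) no remedial action — met.
So (ii) is satisfied (T AND T AND T AND T AND T).
So (a) is satisfied (F OR T).
(b) not (proximate cause) — met.
So (1) is satisfied (T AND T).
(2) not (consent to enter) — not satisfied.
(a) public area — not satisfied.
(b) not open/obvious — holds.
(3): F AND T → false.
Overall = T OR F OR F = true.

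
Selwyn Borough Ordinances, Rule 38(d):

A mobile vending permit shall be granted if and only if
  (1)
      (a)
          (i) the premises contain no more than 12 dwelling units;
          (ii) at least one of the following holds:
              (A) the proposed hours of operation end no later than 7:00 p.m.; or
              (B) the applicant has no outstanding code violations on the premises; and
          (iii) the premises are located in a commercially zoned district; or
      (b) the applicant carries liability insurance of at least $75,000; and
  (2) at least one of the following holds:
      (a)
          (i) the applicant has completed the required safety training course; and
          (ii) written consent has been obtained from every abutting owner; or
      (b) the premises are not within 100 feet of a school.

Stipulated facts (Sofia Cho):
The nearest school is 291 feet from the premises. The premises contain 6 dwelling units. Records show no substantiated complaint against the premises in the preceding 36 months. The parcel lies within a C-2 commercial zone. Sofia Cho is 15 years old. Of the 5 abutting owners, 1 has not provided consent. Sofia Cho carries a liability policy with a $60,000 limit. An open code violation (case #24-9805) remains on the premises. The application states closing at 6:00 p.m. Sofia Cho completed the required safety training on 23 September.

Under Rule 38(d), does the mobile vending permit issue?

Yes — granted.

(i) ≤ 12 units — satisfied.
(A) closes by 7 p.m. — satisfied.
(B) no code violations — not met.
(ii): T OR F → true.
(iii) commercially zoned — holds.
(a) = T AND T AND T = true.
(b) insurance ≥ $75,000 — not met.
(1) = T OR F = true.
(i) safety training — satisfied.
(ii) all abutters consent — not met.
(a): T AND F → false.
(b) ≥100 ft from school — met.
So (2) is satisfied (F OR T).
So Overall is satisfied (T AND T).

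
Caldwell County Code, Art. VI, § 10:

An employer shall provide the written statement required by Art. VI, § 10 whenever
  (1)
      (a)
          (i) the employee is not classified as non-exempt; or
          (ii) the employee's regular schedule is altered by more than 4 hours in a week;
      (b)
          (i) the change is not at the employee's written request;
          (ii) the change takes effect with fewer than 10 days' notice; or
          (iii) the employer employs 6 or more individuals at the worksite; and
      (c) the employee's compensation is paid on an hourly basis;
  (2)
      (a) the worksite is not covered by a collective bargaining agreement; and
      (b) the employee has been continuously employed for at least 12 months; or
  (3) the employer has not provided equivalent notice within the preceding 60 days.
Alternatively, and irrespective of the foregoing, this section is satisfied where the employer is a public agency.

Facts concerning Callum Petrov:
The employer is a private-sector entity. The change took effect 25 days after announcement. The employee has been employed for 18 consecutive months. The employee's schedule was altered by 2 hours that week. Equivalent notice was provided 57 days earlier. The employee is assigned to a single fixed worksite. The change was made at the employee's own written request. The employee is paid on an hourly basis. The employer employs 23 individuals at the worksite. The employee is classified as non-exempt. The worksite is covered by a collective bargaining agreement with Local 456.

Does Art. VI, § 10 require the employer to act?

No — not required.

(i) not (non-exempt) — fails.
(ii) schedule shift > 4h — not met.
(a): F OR F → false.
(i) not employee-requested — not met.
(ii) < 10 days' notice — fails.
(iii) ≥ 6 at site — satisfied.
So (b) is satisfied (F OR F OR T).
(c) hourly-paid — met.
So (1) is not satisfied (F AND T AND T).
(a) no CBA — not met.
(b) tenure ≥ 12 mo. — met.
So (2) is not satisfied (F AND T).
(3) no recent notice — not met.
So Overall is not satisfied (F OR F OR F).
Exception (public agency) — not satisfied.
Result: main false OR exception false → false.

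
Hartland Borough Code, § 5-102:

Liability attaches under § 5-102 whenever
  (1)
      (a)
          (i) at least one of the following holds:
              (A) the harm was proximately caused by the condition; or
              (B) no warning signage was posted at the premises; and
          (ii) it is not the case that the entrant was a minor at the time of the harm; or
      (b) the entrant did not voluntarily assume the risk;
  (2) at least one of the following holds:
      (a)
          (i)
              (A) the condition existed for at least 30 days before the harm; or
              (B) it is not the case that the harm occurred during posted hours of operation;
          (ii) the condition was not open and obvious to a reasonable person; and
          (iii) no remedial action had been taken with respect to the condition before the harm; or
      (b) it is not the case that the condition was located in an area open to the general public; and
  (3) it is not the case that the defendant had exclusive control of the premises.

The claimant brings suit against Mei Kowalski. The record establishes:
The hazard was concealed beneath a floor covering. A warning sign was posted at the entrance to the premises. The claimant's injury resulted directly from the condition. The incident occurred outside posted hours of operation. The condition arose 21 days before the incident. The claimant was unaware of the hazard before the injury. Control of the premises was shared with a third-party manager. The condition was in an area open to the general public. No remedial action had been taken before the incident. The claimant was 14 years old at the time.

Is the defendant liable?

(A) proximate cause — met.
(B) no signage posted — fails.
So (i) is satisfied (T OR F).
(ii) not (entrant a minor) — fails.
(a): T AND F → false.
(b) no assumed risk — met.
So (1) is satisfied (F OR T).
(A) condition ≥30 days old — fails.
(B) not (during posted hours) — met.
So (i) is satisfied (F OR T).
(ii) not open/obvious — satisfied.
(iii) no remedial action — satisfied.
(a) = T AND T AND T = true.
(b) not (public area) — not met.
(2) = T OR F = true.
(3) not (exclusive control) — satisfied.
So Overall is satisfied (T AND T AND T).

Yes — liable.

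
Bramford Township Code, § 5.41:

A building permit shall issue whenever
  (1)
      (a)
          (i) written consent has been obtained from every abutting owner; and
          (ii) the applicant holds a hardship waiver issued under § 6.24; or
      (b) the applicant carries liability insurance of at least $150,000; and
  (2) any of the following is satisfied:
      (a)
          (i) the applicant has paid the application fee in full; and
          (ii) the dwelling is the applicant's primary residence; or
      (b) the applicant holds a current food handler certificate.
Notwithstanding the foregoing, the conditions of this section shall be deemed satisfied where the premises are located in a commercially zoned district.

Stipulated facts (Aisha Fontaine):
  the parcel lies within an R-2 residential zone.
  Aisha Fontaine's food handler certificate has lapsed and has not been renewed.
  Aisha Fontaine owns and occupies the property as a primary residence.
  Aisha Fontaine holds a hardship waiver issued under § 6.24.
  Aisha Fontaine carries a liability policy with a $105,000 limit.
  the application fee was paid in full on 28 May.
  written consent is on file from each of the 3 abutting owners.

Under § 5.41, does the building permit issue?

Yes — granted.

(i) all abutters consent — satisfied.
(ii) hardship waiver — met.
(a): T AND T → true.
(b) insurance ≥ $150,000 — not met.
(1) = T OR F = true.
(i) fee paid — satisfied.
(ii) primary residence — holds.
(a) = T AND T = true.
(b) food handler cert. — fails.
(2): T OR F → true.
So Overall is satisfied (T AND T).
Exception (commercially zoned) — not satisfied.
Result: main true OR exception false → true.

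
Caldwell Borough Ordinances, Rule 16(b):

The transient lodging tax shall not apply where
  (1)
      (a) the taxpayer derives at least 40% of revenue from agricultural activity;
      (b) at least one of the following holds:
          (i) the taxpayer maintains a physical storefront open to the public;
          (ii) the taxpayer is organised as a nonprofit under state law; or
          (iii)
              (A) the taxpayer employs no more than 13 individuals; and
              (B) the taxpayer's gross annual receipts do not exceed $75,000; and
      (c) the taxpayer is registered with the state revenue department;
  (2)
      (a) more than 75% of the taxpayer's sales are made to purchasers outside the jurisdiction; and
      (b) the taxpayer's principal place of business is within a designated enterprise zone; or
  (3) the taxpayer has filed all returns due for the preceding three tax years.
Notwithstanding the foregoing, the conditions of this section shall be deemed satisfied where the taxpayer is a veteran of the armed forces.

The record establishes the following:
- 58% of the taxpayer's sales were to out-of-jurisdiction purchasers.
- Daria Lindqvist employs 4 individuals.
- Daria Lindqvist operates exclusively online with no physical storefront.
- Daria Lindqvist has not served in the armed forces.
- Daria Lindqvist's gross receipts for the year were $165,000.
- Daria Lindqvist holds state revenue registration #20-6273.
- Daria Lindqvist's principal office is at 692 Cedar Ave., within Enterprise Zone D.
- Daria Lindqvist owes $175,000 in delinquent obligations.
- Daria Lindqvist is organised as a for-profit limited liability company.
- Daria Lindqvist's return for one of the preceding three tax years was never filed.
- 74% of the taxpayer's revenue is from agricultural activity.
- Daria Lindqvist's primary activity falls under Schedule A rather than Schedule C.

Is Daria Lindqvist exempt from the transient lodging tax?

No — not exempt.

(a) ≥40% agricultural — holds.
(i) has storefront — not satisfied.
(ii) nonprofit — fails.
(A) ≤ 13 employees — met.
(B) receipts ≤ $75,000 — not met.
(iii) = T AND F = false.
(b): F OR F OR F → false.
(c) state-registered — met.
So (1) is not satisfied (T AND F AND T).
(a) >75% out-of-jur. sales — not met.
(b) in enterprise zone — satisfied.
(2): F AND T → false.
(3) returns current — not met.
So Overall is not satisfied (F OR F OR F).
Exception (veteran) — not satisfied.
Result: main false OR exception false → false.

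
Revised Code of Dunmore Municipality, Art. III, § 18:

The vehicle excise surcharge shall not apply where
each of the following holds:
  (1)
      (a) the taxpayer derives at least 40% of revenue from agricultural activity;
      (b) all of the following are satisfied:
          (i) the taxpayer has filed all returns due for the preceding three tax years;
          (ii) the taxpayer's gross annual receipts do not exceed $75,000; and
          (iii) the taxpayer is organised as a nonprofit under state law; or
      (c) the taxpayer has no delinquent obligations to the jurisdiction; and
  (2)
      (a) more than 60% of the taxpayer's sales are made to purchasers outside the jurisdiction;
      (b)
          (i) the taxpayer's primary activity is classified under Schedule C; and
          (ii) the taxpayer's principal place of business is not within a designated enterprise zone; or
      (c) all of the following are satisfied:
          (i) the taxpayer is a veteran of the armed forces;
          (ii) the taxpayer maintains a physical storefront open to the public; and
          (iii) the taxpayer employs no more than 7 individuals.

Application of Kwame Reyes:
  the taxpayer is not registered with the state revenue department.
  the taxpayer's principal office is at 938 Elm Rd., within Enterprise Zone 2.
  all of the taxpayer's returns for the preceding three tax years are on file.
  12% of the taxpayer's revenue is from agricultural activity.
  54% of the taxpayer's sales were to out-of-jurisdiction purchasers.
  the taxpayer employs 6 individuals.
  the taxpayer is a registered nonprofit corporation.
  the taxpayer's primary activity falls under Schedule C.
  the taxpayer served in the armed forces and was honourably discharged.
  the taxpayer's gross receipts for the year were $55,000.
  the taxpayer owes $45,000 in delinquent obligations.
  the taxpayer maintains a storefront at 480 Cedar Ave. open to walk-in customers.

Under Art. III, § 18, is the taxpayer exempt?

(a) ≥40% agricultural — not met.
(i) returns current — satisfied.
(ii) receipts ≤ $75,000 — met.
(iii) nonprofit — holds.
So (b) is satisfied (T AND T AND T).
(c) no delinquency — fails.
So (1) is satisfied (F OR T OR F).
(a) >60% out-of-jur. sales — not satisfied.
(i) Schedule C activity — satisfied.
(ii) not (in enterprise zone) — not satisfied.
(b): T AND F → false.
(i) veteran — met.
(ii) has storefront — met.
(iii) ≤ 7 employees — satisfied.
(c): T AND T AND T → true.
(2) = F OR F OR T = true.
Overall: T AND T → true.

Yes — exempt.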